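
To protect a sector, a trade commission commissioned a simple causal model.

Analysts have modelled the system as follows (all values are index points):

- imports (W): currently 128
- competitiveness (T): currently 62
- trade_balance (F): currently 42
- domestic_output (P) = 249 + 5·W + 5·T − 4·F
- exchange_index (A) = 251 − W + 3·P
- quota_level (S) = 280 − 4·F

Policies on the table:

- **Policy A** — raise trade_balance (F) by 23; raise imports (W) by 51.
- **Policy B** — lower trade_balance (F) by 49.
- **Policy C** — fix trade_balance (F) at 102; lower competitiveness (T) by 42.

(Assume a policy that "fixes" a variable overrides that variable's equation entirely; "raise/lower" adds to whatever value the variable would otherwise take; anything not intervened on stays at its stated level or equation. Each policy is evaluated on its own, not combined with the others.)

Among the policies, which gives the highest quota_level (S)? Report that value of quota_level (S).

308

Policy A (F + 23, W + 51):
  F = 42 + 23 = 65
  S = 280 − 4·65 = 20
Policy B (F − 49):
  F = 42 − 49 = -7
  S = 280 − 4·(-7) = 308
Policy C (F := 102, T − 42):
  F = 102
  S = 280 − 4·102 = -128
Comparing — Policy A: S=20, Policy B: S=308, Policy C: S=-128. Highest is 308 (Policy B).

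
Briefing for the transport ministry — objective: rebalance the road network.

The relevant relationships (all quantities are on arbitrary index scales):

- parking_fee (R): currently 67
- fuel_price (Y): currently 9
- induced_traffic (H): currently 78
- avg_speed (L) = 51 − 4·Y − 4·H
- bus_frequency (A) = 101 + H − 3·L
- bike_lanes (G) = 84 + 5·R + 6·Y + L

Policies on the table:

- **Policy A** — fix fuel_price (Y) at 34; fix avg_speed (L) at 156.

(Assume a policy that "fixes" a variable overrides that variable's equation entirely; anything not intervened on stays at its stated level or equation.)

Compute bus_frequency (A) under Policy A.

Policy A (Y := 34, L := 156):
  Y = 34
  H = 78
  L = 156
  A = 101 + 78 − 3·156 = -289

-289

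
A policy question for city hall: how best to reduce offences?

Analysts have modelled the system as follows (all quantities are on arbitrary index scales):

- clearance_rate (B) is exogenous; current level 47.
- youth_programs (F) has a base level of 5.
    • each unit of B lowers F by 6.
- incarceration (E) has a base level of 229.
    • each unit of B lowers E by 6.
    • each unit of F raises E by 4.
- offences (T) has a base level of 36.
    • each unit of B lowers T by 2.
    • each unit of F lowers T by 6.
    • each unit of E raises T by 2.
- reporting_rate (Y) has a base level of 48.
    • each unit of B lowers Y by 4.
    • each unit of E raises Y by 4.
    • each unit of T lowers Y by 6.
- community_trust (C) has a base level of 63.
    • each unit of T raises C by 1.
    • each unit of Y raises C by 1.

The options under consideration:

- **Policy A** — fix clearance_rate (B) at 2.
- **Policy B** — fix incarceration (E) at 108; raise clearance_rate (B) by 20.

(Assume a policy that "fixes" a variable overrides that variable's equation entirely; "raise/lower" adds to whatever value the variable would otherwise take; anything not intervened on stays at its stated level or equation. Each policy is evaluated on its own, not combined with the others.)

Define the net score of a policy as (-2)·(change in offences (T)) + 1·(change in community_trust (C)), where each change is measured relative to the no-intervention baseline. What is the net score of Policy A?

Baseline:
  B = 47
  F = 5 − 6·47 = -277
  E = 229 − 6·47 + 4·(-277) = -1161
  T = 36 − 2·47 − 6·(-277) + 2·(-1161) = -718
  Y = 48 − 4·47 + 4·(-1161) − 6·(-718) = -476
  C = 63 + (-718) + (-476) = -1131
Policy A (B := 2):
  B = 2
  F = 5 − 6·2 = -7
  E = 229 − 6·2 + 4·(-7) = 189
  T = 36 − 2·2 − 6·(-7) + 2·189 = 452
  Y = 48 − 4·2 + 4·189 − 6·452 = -1916
  C = 63 + 452 + (-1916) = -1401
ΔT = 452 − (-718) = 1170; ΔC = -1401 − (-1131) = -270
Score = (-2)·1170 + 1·(-270) = -2610

-2610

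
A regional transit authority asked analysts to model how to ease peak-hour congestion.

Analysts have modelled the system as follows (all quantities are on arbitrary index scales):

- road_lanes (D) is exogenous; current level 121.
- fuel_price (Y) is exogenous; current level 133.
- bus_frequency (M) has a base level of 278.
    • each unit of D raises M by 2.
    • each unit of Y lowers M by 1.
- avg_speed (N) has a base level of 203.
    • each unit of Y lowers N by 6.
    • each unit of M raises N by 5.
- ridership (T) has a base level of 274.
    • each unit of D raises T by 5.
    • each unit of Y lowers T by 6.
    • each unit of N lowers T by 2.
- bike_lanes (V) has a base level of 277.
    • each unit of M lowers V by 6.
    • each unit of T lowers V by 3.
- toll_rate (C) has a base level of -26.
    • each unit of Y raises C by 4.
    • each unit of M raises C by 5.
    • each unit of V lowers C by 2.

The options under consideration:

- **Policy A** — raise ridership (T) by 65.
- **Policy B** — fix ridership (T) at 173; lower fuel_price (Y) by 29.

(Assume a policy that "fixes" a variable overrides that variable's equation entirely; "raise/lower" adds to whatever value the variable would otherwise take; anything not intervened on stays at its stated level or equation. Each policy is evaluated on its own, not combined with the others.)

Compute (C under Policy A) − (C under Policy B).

-16619

Policy A (T + 65):
  D = 121
  Y = 133
  M = 278 + 2·121 − 133 = 387
  N = 203 − 6·133 + 5·387 = 1340
  T = 274 + 5·121 − 6·133 − 2·1340 (+65 from intervention) = -2534
  V = 277 − 6·387 − 3·(-2534) = 5557
  C = -26 + 4·133 + 5·387 − 2·5557 = -8673
Policy B (T := 173, Y − 29):
  D = 121
  Y = 133 − 29 = 104
  M = 278 + 2·121 − 104 = 416
  N = 203 − 6·104 + 5·416 = 1659
  T = 173
  V = 277 − 6·416 − 3·173 = -2738
  C = -26 + 4·104 + 5·416 − 2·(-2738) = 7946
C: -8673 − 7946 = -16619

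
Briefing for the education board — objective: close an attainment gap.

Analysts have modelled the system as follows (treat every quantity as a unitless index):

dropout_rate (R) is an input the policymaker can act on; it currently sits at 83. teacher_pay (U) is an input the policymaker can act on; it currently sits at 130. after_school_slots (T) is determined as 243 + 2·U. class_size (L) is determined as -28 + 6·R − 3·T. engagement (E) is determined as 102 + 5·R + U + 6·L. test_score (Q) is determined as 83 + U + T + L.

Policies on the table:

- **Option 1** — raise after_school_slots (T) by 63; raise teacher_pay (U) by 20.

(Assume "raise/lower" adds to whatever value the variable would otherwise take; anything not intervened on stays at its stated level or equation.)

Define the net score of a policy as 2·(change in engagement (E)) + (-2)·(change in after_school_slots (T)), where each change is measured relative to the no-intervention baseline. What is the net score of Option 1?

-3874

Baseline:
  R = 83
  U = 130
  T = 243 + 2·130 = 503
  L = -28 + 6·83 − 3·503 = -1039
  E = 102 + 5·83 + 130 + 6·(-1039) = -5587
Option 1 (T + 63, U + 20):
  R = 83
  U = 130 + 20 = 150
  T = 243 + 2·150 (+63 from intervention) = 606
  L = -28 + 6·83 − 3·606 = -1348
  E = 102 + 5·83 + 150 + 6·(-1348) = -7421
ΔE = -7421 − (-5587) = -1834; ΔT = 606 − 503 = 103
Score = 2·(-1834) + (-2)·103 = -3874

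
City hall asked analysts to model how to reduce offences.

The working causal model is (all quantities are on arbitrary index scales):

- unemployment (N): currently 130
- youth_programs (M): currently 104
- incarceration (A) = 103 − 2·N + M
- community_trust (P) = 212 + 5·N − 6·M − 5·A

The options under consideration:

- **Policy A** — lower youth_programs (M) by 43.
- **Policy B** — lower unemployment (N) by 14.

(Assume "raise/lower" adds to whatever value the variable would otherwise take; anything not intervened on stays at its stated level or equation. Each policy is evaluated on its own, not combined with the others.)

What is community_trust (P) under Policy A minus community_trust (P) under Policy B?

Policy A (M − 43):
  N = 130
  M = 104 − 43 = 61
  A = 103 − 2·130 + 61 = -96
  P = 212 + 5·130 − 6·61 − 5·(-96) = 976
Policy B (N − 14):
  N = 130 − 14 = 116
  M = 104
  A = 103 − 2·116 + 104 = -25
  P = 212 + 5·116 − 6·104 − 5·(-25) = 293
P: 976 − 293 = 683

683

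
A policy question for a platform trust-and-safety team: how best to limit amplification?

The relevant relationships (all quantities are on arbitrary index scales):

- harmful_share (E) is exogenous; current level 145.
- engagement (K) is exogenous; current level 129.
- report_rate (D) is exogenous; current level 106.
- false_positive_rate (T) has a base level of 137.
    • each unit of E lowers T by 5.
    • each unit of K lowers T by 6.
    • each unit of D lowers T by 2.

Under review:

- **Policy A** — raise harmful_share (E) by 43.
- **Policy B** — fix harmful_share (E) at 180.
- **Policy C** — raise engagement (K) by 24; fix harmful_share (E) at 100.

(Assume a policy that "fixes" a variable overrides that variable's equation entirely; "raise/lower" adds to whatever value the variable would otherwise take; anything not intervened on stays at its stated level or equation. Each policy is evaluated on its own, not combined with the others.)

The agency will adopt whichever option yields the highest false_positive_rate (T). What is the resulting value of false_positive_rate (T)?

-1493

Policy A (E + 43):
  E = 145 + 43 = 188
  K = 129
  D = 106
  T = 137 − 5·188 − 6·129 − 2·106 = -1789
Policy B (E := 180):
  E = 180
  K = 129
  D = 106
  T = 137 − 5·180 − 6·129 − 2·106 = -1749
Policy C (K + 24, E := 100):
  E = 100
  K = 129 + 24 = 153
  D = 106
  T = 137 − 5·100 − 6·153 − 2·106 = -1493
Comparing — Policy A: T=-1789, Policy B: T=-1749, Policy C: T=-1493. Highest is -1493 (Policy C).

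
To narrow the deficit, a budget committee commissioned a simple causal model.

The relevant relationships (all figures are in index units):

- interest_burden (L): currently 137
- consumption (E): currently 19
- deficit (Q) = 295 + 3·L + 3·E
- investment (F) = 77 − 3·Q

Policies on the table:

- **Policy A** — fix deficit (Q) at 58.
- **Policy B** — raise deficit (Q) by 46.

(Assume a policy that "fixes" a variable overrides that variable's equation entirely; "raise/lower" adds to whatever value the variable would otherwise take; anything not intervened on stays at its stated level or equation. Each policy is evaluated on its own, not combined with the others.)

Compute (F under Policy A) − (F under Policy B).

2253

Policy A (Q := 58):
  L = 137
  E = 19
  Q = 58
  F = 77 − 3·58 = -97
Policy B (Q + 46):
  L = 137
  E = 19
  Q = 295 + 3·137 + 3·19 (+46 from intervention) = 809
  F = 77 − 3·809 = -2350
F: -97 − (-2350) = 2253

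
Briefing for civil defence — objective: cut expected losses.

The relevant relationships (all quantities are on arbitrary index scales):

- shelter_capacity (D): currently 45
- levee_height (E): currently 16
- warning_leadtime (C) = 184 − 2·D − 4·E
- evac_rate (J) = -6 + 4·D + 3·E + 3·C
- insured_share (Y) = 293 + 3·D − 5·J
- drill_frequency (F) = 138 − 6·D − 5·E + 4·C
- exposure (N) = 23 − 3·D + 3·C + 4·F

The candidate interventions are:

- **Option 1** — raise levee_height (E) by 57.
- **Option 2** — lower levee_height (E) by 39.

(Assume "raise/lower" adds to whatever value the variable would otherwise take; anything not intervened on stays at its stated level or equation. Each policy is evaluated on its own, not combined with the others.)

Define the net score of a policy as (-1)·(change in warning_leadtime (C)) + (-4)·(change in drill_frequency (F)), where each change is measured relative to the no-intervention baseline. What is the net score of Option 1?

Baseline:
  D = 45
  E = 16
  C = 184 − 2·45 − 4·16 = 30
  F = 138 − 6·45 − 5·16 + 4·30 = -92
Option 1 (E + 57):
  D = 45
  E = 16 + 57 = 73
  C = 184 − 2·45 − 4·73 = -198
  F = 138 − 6·45 − 5·73 + 4·(-198) = -1289
ΔC = -198 − 30 = -228; ΔF = -1289 − (-92) = -1197
Score = (-1)·(-228) + (-4)·(-1197) = 5016

5016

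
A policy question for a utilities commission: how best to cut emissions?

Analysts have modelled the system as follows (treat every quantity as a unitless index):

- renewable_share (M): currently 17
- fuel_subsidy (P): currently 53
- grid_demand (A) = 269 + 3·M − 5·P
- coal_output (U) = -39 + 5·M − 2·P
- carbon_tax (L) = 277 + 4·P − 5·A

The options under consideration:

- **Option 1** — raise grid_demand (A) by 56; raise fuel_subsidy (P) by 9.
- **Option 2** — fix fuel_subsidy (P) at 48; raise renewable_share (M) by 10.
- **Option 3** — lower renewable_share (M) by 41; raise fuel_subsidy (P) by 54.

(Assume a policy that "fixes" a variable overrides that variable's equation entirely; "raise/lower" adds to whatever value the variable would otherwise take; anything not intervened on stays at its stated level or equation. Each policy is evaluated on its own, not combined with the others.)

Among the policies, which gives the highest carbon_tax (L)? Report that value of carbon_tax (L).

2395

Option 1 (A + 56, P + 9):
  M = 17
  P = 53 + 9 = 62
  A = 269 + 3·17 − 5·62 (+56 from intervention) = 66
  L = 277 + 4·62 − 5·66 = 195
Option 2 (P := 48, M + 10):
  M = 17 + 10 = 27
  P = 48
  A = 269 + 3·27 − 5·48 = 110
  L = 277 + 4·48 − 5·110 = -81
Option 3 (M − 41, P + 54):
  M = 17 − 41 = -24
  P = 53 + 54 = 107
  A = 269 + 3·(-24) − 5·107 = -338
  L = 277 + 4·107 − 5·(-338) = 2395
Comparing — Option 1: L=195, Option 2: L=-81, Option 3: L=2395. Highest is 2395 (Option 3).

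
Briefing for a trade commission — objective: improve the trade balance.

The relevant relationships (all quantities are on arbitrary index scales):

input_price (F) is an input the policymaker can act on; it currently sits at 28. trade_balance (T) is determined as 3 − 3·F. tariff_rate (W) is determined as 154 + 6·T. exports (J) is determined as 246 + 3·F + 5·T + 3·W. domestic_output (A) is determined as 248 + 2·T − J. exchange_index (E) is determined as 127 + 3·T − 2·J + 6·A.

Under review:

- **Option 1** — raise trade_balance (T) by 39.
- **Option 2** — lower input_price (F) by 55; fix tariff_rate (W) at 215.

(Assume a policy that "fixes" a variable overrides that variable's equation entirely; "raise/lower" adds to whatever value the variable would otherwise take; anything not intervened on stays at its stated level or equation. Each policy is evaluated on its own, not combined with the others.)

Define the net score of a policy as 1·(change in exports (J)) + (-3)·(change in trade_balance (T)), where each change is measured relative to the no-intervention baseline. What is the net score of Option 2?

Baseline:
  F = 28
  T = 3 − 3·28 = -81
  W = 154 + 6·(-81) = -332
  J = 246 + 3·28 + 5·(-81) + 3·(-332) = -1071
Option 2 (F − 55, W := 215):
  F = 28 − 55 = -27
  T = 3 − 3·(-27) = 84
  W = 215
  J = 246 + 3·(-27) + 5·84 + 3·215 = 1230
ΔJ = 1230 − (-1071) = 2301; ΔT = 84 − (-81) = 165
Score = 1·2301 + (-3)·165 = 1806

1806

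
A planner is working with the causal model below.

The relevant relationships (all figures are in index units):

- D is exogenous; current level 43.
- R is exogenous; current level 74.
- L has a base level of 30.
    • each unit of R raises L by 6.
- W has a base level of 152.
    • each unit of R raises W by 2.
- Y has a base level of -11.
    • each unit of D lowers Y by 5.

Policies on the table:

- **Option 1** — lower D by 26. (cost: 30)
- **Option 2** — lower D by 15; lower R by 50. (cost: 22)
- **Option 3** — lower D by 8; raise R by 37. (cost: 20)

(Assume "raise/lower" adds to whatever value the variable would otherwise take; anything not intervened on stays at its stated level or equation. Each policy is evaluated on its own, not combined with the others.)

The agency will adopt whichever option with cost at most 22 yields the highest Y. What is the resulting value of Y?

Option 2 (D − 15, R − 50):
  D = 43 − 15 = 28
  Y = -11 − 5·28 = -151
Option 3 (D − 8, R + 37):
  D = 43 − 8 = 35
  Y = -11 − 5·35 = -186
Comparing — Option 2: Y=-151, Option 3: Y=-186. Highest is -151 (Option 2).

-151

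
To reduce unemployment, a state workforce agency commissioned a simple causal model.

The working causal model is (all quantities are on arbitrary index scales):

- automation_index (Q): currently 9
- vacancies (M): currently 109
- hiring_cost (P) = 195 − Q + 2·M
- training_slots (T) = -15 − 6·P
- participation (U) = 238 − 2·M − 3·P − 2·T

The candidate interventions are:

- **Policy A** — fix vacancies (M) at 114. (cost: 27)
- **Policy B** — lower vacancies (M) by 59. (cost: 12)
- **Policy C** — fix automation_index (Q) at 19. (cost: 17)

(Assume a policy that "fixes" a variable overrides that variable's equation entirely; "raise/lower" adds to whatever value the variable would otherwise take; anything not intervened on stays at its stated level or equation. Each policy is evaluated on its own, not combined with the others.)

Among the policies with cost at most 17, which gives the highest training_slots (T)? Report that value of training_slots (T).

Policy B (M − 59):
  Q = 9
  M = 109 − 59 = 50
  P = 195 − 9 + 2·50 = 286
  T = -15 − 6·286 = -1731
Policy C (Q := 19):
  Q = 19
  M = 109
  P = 195 − 19 + 2·109 = 394
  T = -15 − 6·394 = -2379
Comparing — Policy B: T=-1731, Policy C: T=-2379. Highest is -1731 (Policy B).

-1731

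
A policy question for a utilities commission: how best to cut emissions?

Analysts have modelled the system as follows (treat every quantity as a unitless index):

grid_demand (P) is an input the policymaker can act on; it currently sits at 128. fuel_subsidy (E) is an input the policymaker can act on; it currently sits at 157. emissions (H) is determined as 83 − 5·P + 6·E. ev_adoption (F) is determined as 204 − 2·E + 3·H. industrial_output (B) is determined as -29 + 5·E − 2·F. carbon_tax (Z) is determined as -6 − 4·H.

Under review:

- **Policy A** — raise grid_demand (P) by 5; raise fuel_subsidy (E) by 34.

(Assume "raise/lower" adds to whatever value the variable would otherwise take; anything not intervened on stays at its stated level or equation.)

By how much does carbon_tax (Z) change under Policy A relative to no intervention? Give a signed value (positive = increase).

-716

Baseline:
  P = 128
  E = 157
  H = 83 − 5·128 + 6·157 = 385
  Z = -6 − 4·385 = -1546
Policy A (P + 5, E + 34):
  P = 128 + 5 = 133
  E = 157 + 34 = 191
  H = 83 − 5·133 + 6·191 = 564
  Z = -6 − 4·564 = -2262
Change in Z: -2262 − (-1546) = -716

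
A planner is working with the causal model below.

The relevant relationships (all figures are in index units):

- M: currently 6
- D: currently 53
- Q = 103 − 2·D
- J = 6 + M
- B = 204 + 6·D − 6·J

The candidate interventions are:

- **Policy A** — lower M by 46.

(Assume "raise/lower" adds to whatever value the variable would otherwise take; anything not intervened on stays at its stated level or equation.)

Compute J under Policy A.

-34

Policy A (M − 46):
  M = 6 − 46 = -40
  J = 6 + (-40) = -34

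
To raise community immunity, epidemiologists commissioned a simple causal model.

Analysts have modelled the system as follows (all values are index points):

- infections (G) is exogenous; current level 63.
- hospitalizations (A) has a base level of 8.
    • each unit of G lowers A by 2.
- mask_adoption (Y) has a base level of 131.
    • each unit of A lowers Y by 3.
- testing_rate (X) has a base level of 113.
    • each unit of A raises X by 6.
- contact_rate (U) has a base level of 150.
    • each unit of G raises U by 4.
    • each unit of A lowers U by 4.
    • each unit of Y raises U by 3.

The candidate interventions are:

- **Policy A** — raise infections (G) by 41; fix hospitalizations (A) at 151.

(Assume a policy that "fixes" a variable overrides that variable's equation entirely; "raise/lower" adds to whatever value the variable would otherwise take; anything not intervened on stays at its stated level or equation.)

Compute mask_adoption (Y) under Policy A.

Policy A (G + 41, A := 151):
  G = 63 + 41 = 104
  A = 151
  Y = 131 − 3·151 = -322

-322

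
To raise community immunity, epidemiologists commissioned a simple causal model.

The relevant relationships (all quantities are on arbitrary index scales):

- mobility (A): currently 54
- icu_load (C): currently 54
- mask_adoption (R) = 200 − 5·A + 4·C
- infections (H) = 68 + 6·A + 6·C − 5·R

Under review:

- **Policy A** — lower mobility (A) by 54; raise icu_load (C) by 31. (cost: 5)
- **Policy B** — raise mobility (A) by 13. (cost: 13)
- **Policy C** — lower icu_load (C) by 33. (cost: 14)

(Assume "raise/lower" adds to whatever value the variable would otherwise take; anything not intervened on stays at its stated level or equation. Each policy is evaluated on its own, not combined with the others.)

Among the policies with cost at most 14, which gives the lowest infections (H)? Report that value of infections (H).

-2122

Policy A (A − 54, C + 31):
  A = 54 − 54 = 0
  C = 54 + 31 = 85
  R = 200 − 5·0 + 4·85 = 540
  H = 68 + 6·0 + 6·85 − 5·540 = -2122
Policy B (A + 13):
  A = 54 + 13 = 67
  C = 54
  R = 200 − 5·67 + 4·54 = 81
  H = 68 + 6·67 + 6·54 − 5·81 = 389
Policy C (C − 33):
  A = 54
  C = 54 − 33 = 21
  R = 200 − 5·54 + 4·21 = 14
  H = 68 + 6·54 + 6·21 − 5·14 = 448
Comparing — Policy A: H=-2122, Policy B: H=389, Policy C: H=448. Lowest is -2122 (Policy A).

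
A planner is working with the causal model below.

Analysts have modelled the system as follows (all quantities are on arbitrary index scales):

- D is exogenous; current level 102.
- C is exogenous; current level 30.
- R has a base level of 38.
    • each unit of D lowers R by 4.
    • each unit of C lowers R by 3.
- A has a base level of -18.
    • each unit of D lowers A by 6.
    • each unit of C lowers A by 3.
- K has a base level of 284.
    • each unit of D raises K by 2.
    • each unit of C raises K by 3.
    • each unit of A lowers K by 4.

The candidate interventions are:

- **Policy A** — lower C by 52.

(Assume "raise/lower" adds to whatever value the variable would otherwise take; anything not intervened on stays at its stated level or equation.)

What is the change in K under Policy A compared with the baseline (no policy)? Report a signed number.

-780

Baseline:
  D = 102
  C = 30
  A = -18 − 6·102 − 3·30 = -720
  K = 284 + 2·102 + 3·30 − 4·(-720) = 3458
Policy A (C − 52):
  D = 102
  C = 30 − 52 = -22
  A = -18 − 6·102 − 3·(-22) = -564
  K = 284 + 2·102 + 3·(-22) − 4·(-564) = 2678
Change in K: 2678 − 3458 = -780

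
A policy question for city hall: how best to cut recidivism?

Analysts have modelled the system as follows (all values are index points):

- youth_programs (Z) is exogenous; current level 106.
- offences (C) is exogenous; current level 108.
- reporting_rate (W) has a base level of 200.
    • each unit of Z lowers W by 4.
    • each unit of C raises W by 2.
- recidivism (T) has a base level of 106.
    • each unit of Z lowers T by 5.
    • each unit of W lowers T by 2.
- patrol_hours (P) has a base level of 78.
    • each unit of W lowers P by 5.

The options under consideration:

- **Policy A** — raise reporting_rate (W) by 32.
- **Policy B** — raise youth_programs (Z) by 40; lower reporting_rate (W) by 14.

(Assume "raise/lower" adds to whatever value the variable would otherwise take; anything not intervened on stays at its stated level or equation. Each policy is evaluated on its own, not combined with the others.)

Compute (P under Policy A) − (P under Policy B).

-1030

Policy A (W + 32):
  Z = 106
  C = 108
  W = 200 − 4·106 + 2·108 (+32 from intervention) = 24
  P = 78 − 5·24 = -42
Policy B (Z + 40, W − 14):
  Z = 106 + 40 = 146
  C = 108
  W = 200 − 4·146 + 2·108 (−14 from intervention) = -182
  P = 78 − 5·(-182) = 988
P: -42 − 988 = -1030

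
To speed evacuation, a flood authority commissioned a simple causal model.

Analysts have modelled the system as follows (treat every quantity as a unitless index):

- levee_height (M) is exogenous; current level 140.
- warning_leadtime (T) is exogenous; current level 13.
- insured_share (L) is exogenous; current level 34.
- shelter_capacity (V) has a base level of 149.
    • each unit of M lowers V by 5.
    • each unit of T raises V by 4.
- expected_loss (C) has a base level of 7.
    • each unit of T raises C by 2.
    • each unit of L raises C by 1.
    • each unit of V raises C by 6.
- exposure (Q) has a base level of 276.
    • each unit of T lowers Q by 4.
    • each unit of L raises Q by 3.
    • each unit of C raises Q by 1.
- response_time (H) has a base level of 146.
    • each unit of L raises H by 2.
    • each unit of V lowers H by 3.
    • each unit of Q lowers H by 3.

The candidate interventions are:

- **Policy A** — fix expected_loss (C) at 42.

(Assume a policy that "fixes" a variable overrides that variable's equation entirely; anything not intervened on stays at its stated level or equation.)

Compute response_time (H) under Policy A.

Policy A (C := 42):
  M = 140
  T = 13
  L = 34
  V = 149 − 5·140 + 4·13 = -499
  C = 42
  Q = 276 − 4·13 + 3·34 + 42 = 368
  H = 146 + 2·34 − 3·(-499) − 3·368 = 607

607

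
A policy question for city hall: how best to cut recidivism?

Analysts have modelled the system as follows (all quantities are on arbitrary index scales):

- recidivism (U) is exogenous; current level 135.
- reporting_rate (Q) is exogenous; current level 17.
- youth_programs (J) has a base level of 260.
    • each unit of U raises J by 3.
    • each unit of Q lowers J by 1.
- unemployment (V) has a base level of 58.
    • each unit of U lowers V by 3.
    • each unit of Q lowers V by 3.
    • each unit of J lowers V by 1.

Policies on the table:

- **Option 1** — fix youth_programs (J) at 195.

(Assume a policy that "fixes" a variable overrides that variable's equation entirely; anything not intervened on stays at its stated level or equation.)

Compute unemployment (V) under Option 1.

-593

Option 1 (J := 195):
  U = 135
  Q = 17
  J = 195
  V = 58 − 3·135 − 3·17 − 195 = -593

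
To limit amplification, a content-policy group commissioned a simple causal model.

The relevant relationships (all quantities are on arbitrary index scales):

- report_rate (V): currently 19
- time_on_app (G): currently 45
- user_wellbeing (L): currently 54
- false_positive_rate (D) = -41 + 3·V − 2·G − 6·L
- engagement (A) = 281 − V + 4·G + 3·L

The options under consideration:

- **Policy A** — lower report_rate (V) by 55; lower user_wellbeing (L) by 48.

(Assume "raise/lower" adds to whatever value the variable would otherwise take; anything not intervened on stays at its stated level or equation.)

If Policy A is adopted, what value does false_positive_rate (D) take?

-275

Policy A (V − 55, L − 48):
  V = 19 − 55 = -36
  G = 45
  L = 54 − 48 = 6
  D = -41 + 3·(-36) − 2·45 − 6·6 = -275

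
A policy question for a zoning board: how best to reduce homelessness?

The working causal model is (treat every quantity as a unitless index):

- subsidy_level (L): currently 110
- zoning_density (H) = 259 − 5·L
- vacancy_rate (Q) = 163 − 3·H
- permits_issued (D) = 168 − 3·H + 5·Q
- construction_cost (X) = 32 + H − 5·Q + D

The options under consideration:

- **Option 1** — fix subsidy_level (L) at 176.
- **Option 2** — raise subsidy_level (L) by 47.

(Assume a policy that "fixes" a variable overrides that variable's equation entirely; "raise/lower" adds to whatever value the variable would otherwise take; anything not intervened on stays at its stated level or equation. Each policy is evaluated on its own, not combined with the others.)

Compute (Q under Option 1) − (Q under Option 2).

Option 1 (L := 176):
  L = 176
  H = 259 − 5·176 = -621
  Q = 163 − 3·(-621) = 2026
Option 2 (L + 47):
  L = 110 + 47 = 157
  H = 259 − 5·157 = -526
  Q = 163 − 3·(-526) = 1741
Q: 2026 − 1741 = 285

285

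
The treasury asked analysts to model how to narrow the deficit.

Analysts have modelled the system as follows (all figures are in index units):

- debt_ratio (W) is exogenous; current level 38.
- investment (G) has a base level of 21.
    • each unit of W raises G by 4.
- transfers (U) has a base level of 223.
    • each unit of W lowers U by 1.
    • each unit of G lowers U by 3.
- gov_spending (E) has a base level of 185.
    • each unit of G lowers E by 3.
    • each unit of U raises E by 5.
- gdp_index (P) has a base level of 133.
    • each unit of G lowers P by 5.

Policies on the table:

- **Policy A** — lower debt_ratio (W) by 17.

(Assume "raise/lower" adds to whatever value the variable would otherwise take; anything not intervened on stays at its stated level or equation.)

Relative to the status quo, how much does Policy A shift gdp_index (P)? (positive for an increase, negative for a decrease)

Baseline:
  W = 38
  G = 21 + 4·38 = 173
  P = 133 − 5·173 = -732
Policy A (W − 17):
  W = 38 − 17 = 21
  G = 21 + 4·21 = 105
  P = 133 − 5·105 = -392
Change in P: -392 − (-732) = 340

340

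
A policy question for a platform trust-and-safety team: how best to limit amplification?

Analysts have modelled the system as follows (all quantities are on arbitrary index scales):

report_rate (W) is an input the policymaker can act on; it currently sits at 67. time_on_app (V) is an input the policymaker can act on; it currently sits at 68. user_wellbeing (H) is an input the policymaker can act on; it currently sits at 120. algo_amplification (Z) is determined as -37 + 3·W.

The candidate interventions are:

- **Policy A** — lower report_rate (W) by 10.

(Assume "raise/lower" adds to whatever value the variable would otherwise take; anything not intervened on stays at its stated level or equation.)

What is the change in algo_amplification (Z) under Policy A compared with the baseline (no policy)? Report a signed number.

-30

Baseline:
  W = 67
  Z = -37 + 3·67 = 164
Policy A (W − 10):
  W = 67 − 10 = 57
  Z = -37 + 3·57 = 134
Change in Z: 134 − 164 = -30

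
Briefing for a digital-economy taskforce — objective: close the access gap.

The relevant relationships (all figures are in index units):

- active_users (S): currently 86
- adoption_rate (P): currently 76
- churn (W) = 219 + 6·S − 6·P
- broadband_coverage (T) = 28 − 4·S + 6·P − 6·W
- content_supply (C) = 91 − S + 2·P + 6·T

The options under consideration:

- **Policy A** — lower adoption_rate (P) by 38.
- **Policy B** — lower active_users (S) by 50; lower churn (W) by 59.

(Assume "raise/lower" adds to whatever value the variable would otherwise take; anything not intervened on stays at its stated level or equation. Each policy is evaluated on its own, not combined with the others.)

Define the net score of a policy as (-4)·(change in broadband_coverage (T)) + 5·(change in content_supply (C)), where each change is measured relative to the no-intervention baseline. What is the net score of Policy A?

Baseline:
  S = 86
  P = 76
  W = 219 + 6·86 − 6·76 = 279
  T = 28 − 4·86 + 6·76 − 6·279 = -1534
  C = 91 − 86 + 2·76 + 6·(-1534) = -9047
Policy A (P − 38):
  S = 86
  P = 76 − 38 = 38
  W = 219 + 6·86 − 6·38 = 507
  T = 28 − 4·86 + 6·38 − 6·507 = -3130
  C = 91 − 86 + 2·38 + 6·(-3130) = -18699
ΔT = -3130 − (-1534) = -1596; ΔC = -18699 − (-9047) = -9652
Score = (-4)·(-1596) + 5·(-9652) = -41876

-41876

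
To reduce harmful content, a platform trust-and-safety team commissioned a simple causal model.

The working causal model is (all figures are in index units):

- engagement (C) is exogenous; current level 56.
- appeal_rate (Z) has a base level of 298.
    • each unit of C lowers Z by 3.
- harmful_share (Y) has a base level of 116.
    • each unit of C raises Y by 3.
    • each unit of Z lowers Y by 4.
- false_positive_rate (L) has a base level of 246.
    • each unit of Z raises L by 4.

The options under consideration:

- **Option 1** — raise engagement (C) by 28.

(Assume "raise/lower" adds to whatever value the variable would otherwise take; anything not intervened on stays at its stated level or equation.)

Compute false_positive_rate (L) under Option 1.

430

Option 1 (C + 28):
  C = 56 + 28 = 84
  Z = 298 − 3·84 = 46
  L = 246 + 4·46 = 430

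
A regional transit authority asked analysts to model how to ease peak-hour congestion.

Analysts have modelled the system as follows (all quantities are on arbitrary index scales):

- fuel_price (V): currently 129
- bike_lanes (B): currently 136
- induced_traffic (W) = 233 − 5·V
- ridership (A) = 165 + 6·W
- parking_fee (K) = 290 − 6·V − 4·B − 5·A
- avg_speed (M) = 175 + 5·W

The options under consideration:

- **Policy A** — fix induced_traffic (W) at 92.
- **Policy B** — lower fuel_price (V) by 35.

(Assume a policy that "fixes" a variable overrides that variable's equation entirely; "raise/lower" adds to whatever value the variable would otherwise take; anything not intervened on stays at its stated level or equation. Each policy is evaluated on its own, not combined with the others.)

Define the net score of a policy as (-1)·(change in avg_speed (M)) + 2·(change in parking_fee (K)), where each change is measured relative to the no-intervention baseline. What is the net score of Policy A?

Baseline:
  V = 129
  B = 136
  W = 233 − 5·129 = -412
  A = 165 + 6·(-412) = -2307
  K = 290 − 6·129 − 4·136 − 5·(-2307) = 10507
  M = 175 + 5·(-412) = -1885
Policy A (W := 92):
  V = 129
  B = 136
  W = 92
  A = 165 + 6·92 = 717
  K = 290 − 6·129 − 4·136 − 5·717 = -4613
  M = 175 + 5·92 = 635
ΔM = 635 − (-1885) = 2520; ΔK = -4613 − 10507 = -15120
Score = (-1)·2520 + 2·(-15120) = -32760

-32760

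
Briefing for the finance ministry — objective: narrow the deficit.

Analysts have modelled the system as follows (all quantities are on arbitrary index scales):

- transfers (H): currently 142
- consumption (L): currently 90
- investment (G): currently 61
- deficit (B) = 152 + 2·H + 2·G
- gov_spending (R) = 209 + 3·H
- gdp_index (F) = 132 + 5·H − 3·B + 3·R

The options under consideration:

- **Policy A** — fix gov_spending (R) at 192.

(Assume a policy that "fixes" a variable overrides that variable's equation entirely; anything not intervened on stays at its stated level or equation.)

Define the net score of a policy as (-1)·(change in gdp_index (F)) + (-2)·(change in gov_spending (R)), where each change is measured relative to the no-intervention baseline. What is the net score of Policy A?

2215

Baseline:
  H = 142
  G = 61
  B = 152 + 2·142 + 2·61 = 558
  R = 209 + 3·142 = 635
  F = 132 + 5·142 − 3·558 + 3·635 = 1073
Policy A (R := 192):
  H = 142
  G = 61
  B = 152 + 2·142 + 2·61 = 558
  R = 192
  F = 132 + 5·142 − 3·558 + 3·192 = -256
ΔF = -256 − 1073 = -1329; ΔR = 192 − 635 = -443
Score = (-1)·(-1329) + (-2)·(-443) = 2215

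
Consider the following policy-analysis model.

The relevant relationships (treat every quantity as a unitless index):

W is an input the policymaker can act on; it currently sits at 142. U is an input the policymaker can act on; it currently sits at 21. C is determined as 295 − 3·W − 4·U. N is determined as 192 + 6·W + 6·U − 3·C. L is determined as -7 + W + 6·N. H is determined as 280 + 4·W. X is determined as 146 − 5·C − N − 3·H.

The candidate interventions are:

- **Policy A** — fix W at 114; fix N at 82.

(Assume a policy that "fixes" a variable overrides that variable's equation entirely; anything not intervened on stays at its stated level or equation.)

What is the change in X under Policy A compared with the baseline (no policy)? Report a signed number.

Baseline:
  W = 142
  U = 21
  C = 295 − 3·142 − 4·21 = -215
  N = 192 + 6·142 + 6·21 − 3·(-215) = 1815
  H = 280 + 4·142 = 848
  X = 146 − 5·(-215) − 1815 − 3·848 = -3138
Policy A (W := 114, N := 82):
  W = 114
  U = 21
  C = 295 − 3·114 − 4·21 = -131
  N = 82
  H = 280 + 4·114 = 736
  X = 146 − 5·(-131) − 82 − 3·736 = -1489
Change in X: -1489 − (-3138) = 1649

1649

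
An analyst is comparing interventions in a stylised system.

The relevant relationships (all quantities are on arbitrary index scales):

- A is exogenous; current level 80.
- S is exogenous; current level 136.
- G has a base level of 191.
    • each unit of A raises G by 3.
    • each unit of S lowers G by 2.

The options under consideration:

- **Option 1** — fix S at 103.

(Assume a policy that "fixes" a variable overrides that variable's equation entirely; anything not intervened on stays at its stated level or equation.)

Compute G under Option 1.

Option 1 (S := 103):
  A = 80
  S = 103
  G = 191 + 3·80 − 2·103 = 225

225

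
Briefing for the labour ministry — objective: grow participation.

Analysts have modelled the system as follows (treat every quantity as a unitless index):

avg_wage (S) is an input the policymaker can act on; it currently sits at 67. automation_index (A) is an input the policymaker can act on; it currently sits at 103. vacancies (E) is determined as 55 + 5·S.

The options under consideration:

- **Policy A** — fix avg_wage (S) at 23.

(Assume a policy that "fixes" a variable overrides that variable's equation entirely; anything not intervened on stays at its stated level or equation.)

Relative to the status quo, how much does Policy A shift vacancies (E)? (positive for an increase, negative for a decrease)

-220

Baseline:
  S = 67
  E = 55 + 5·67 = 390
Policy A (S := 23):
  S = 23
  E = 55 + 5·23 = 170
Change in E: 170 − 390 = -220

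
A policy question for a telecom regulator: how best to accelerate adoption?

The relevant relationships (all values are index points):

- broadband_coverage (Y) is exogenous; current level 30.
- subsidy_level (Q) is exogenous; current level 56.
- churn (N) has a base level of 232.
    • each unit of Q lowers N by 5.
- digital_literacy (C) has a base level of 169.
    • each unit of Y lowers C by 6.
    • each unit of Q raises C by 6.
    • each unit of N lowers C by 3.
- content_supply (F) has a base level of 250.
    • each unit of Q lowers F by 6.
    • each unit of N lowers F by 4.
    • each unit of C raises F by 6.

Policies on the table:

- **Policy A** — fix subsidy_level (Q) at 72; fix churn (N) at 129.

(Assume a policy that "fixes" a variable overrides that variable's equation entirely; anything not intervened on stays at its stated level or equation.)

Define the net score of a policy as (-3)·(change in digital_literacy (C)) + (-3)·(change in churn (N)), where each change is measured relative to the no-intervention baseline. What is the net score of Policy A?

774

Baseline:
  Y = 30
  Q = 56
  N = 232 − 5·56 = -48
  C = 169 − 6·30 + 6·56 − 3·(-48) = 469
Policy A (Q := 72, N := 129):
  Y = 30
  Q = 72
  N = 129
  C = 169 − 6·30 + 6·72 − 3·129 = 34
ΔC = 34 − 469 = -435; ΔN = 129 − (-48) = 177
Score = (-3)·(-435) + (-3)·177 = 774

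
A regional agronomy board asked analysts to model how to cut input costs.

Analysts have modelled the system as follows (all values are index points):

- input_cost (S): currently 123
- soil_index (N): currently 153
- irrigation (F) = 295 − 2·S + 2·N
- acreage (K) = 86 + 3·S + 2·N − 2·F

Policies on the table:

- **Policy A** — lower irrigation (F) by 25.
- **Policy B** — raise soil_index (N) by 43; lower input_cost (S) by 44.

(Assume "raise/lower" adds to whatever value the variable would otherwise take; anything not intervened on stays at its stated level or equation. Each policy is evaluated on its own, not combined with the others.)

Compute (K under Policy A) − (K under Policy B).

Policy A (F − 25):
  S = 123
  N = 153
  F = 295 − 2·123 + 2·153 (−25 from intervention) = 330
  K = 86 + 3·123 + 2·153 − 2·330 = 101
Policy B (N + 43, S − 44):
  S = 123 − 44 = 79
  N = 153 + 43 = 196
  F = 295 − 2·79 + 2·196 = 529
  K = 86 + 3·79 + 2·196 − 2·529 = -343
K: 101 − (-343) = 444

444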